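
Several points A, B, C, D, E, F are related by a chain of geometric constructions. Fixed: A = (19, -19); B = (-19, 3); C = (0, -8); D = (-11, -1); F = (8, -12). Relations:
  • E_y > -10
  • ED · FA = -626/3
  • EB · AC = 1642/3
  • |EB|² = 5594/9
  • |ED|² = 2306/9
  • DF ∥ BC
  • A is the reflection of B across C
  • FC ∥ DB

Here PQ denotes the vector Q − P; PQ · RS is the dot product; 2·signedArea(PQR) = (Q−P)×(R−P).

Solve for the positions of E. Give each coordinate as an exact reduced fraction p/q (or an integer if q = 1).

E = (8/3, -28/3)

1. E_x = 8/3  [EB · AC = 1642/3 ∩ ED · FA = -626/3]
2. E_y = -28/3  [EB · AC = 1642/3 ∩ ED · FA = -626/3]
   → E = (8/3, -28/3)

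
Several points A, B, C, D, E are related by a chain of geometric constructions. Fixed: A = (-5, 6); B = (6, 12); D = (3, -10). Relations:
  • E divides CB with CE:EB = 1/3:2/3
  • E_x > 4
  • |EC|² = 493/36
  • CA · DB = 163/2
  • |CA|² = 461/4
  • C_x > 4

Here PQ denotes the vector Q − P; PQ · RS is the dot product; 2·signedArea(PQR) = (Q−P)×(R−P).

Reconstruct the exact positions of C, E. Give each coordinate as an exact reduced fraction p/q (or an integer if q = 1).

1. C_x = 9/2  [line -3·x + -22·y + 71/2 = 0 ∩ |CA|² = 461/4]
2. C_y = 1  [line -3·x + -22·y + 71/2 = 0 ∩ |CA|² = 461/4]
   → C = (9/2, 1)
3. E_x = 5  [E divides CB with CE:EB = 1/3:2/3]
4. E_y = 14/3  [E divides CB with CE:EB = 1/3:2/3]
   → E = (5, 14/3)

C = (9/2, 1)
E = (5, 14/3)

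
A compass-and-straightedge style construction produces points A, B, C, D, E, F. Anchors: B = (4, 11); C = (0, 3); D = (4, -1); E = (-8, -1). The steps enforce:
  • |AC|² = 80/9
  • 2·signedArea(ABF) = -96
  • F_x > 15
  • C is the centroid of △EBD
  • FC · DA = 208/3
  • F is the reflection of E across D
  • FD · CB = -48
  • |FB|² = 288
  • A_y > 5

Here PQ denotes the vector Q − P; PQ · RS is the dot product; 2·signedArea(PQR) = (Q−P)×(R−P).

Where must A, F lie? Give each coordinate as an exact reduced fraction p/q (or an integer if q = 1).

A = (4/3, 17/3)
F = (16, -1)

1. F_x = 16  [F is the reflection of E across D]
2. F_y = -1  [F is the reflection of E across D]
   → F = (16, -1)
3. A_x = 4/3  [2·signedArea(ABF) = -96 ∩ FC · DA = 208/3]
4. A_y = 17/3  [2·signedArea(ABF) = -96 ∩ FC · DA = 208/3]
   → A = (4/3, 17/3)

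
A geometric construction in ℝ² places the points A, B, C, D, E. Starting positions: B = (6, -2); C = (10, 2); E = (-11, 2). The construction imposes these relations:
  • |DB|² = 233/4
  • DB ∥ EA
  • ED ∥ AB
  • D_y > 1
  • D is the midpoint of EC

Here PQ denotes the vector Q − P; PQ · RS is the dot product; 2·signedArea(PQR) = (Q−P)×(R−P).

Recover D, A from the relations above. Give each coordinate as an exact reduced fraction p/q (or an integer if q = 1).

A = (-9/2, -2)
D = (-1/2, 2)

1. D_x = -1/2  [D is the midpoint of EC]
2. D_y = 2  [D is the midpoint of EC]
   → D = (-1/2, 2)
3. A_x = -9/2  [ED ∥ AB ∩ DB ∥ EA]
4. A_y = -2  [ED ∥ AB ∩ DB ∥ EA]
   → A = (-9/2, -2)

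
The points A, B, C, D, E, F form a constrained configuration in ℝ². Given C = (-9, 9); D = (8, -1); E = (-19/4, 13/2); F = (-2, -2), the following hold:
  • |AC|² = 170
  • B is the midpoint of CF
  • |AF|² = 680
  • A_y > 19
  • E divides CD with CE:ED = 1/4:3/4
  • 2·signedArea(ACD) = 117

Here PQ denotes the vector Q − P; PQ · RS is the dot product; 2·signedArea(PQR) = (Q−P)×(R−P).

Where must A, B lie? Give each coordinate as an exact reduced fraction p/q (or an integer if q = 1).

A = (-16, 20)
B = (-11/2, 7/2)

1. A_x = -16  [line 10·x + 17·y + -180 = 0 ∩ |AC|² = 170]
2. A_y = 20  [line 10·x + 17·y + -180 = 0 ∩ |AC|² = 170]
   → A = (-16, 20)
3. B_x = -11/2  [B is the midpoint of CF]
4. B_y = 7/2  [B is the midpoint of CF]
   → B = (-11/2, 7/2)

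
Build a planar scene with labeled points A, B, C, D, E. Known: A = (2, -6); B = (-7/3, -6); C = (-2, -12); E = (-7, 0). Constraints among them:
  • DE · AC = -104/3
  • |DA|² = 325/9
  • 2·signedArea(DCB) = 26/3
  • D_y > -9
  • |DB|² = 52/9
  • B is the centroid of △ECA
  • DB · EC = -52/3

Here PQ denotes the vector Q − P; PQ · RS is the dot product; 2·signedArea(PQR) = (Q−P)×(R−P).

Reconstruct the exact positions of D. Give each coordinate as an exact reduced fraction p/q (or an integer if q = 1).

1. D_x = -11/3  [DE · AC = -104/3 ∩ DB · EC = -52/3]
2. D_y = -8  [DE · AC = -104/3 ∩ DB · EC = -52/3]
   → D = (-11/3, -8)

D = (-11/3, -8)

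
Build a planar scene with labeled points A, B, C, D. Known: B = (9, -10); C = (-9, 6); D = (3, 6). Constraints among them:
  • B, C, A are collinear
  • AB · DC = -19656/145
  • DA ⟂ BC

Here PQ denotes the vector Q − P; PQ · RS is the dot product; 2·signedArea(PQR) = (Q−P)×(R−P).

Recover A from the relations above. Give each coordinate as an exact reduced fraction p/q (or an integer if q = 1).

1. A_x = -333/145  [B, C, A are collinear ∩ DA ⟂ BC]
2. A_y = 6/145  [B, C, A are collinear ∩ DA ⟂ BC]
   → A = (-333/145, 6/145)

A = (-333/145, 6/145)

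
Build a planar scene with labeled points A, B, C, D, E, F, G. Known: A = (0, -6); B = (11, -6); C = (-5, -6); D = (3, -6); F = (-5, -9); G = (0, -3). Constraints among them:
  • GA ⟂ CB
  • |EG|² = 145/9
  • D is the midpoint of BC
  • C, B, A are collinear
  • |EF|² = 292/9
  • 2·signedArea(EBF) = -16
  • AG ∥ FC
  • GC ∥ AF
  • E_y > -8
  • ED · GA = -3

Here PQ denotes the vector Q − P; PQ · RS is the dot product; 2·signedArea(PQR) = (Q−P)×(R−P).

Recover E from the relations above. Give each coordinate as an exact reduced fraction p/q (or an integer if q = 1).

E = (1/3, -7)

1. E_x = 1/3  [2·signedArea(EBF) = -16 ∩ ED · GA = -3]
2. E_y = -7  [2·signedArea(EBF) = -16 ∩ ED · GA = -3]
   → E = (1/3, -7)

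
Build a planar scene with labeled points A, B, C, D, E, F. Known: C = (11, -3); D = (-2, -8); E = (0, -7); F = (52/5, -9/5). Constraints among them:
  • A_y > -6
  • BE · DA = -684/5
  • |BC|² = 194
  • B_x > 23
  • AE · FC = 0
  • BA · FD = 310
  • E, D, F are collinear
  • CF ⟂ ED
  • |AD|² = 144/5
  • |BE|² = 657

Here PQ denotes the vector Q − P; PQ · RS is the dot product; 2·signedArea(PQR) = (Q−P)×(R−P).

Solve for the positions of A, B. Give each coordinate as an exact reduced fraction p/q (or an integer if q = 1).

1. A_x = 14/5  [line -3/5·x + 6/5·y + 42/5 = 0 ∩ |AD|² = 144/5]
2. A_y = -28/5  [line -3/5·x + 6/5·y + 42/5 = 0 ∩ |AD|² = 144/5]
   → A = (14/5, -28/5)
3. B_x = 24  [line 62/5·x + 31/5·y + -310 = 0 ∩ |BE|² = 657]
4. B_y = 2  [line 62/5·x + 31/5·y + -310 = 0 ∩ |BE|² = 657]
   → B = (24, 2)

A = (14/5, -28/5)
B = (24, 2)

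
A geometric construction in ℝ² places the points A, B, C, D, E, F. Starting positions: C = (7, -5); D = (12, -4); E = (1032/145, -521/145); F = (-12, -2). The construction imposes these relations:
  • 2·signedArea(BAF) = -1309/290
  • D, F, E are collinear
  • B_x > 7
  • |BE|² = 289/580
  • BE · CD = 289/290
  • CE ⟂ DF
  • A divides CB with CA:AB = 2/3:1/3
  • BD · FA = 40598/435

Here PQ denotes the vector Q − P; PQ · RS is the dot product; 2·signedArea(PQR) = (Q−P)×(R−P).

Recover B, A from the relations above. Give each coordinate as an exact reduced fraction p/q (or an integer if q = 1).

A = (3062/435, -657/145)
B = (2047/290, -623/145)

1. B_x = 2047/290  [line -5·x + -1·y + 8989/290 = 0 ∩ |BE|² = 289/580]
2. B_y = -623/145  [line -5·x + -1·y + 8989/290 = 0 ∩ |BE|² = 289/580]
   → B = (2047/290, -623/145)
3. A_x = 3062/435  [A divides CB with CA:AB = 2/3:1/3]
4. A_y = -657/145  [A divides CB with CA:AB = 2/3:1/3]
   → A = (3062/435, -657/145)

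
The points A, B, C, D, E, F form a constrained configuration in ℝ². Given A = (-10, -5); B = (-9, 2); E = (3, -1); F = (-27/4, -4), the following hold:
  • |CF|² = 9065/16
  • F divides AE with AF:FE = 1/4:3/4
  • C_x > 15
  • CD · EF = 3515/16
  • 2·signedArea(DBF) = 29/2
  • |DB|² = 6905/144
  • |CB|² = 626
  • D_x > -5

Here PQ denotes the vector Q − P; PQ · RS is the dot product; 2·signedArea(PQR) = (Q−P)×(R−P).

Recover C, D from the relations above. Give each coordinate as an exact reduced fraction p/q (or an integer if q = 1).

1. D_x = -55/12  [line 6·x + 9/4·y + 35 = 0 ∩ |DB|² = 6905/144]
2. D_y = -10/3  [line 6·x + 9/4·y + 35 = 0 ∩ |DB|² = 6905/144]
   → D = (-55/12, -10/3)
3. C_x = 16  [line 39/4·x + 3·y + -165 = 0 ∩ |CF|² = 9065/16]
4. C_y = 3  [line 39/4·x + 3·y + -165 = 0 ∩ |CF|² = 9065/16]
   → C = (16, 3)

C = (16, 3)
D = (-55/12, -10/3)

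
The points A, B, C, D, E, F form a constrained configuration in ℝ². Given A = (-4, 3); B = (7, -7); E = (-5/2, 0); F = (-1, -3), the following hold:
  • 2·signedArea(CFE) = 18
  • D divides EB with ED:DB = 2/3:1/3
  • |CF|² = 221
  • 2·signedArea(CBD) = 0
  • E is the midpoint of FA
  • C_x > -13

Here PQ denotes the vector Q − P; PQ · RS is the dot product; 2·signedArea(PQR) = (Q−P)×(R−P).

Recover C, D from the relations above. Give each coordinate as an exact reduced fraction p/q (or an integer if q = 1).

C = (-12, 7)
D = (23/6, -14/3)

1. D_x = 23/6  [D divides EB with ED:DB = 2/3:1/3]
2. D_y = -14/3  [D divides EB with ED:DB = 2/3:1/3]
   → D = (23/6, -14/3)
3. C_x = -12  [2·signedArea(CBD) = 0 ∩ 2·signedArea(CFE) = 18]
4. C_y = 7  [2·signedArea(CBD) = 0 ∩ 2·signedArea(CFE) = 18]
   → C = (-12, 7)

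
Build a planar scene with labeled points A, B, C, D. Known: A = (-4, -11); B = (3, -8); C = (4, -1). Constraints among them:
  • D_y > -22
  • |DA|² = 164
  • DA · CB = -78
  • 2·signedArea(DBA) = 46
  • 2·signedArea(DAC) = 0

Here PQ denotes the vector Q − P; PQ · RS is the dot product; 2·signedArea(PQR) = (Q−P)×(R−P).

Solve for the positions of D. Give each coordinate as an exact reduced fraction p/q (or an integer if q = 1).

1. D_x = -12  [2·signedArea(DAC) = 0 ∩ DA · CB = -78]
2. D_y = -21  [2·signedArea(DAC) = 0 ∩ DA · CB = -78]
   → D = (-12, -21)

D = (-12, -21)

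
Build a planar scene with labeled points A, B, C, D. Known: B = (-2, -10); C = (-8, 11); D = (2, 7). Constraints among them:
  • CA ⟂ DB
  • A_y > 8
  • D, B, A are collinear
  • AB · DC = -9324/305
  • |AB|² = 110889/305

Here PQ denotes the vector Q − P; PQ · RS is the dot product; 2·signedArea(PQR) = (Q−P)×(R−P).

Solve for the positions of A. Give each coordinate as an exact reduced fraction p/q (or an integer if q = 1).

A = (722/305, 2611/305)

1. A_x = 722/305  [D, B, A are collinear ∩ CA ⟂ DB]
2. A_y = 2611/305  [D, B, A are collinear ∩ CA ⟂ DB]
   → A = (722/305, 2611/305)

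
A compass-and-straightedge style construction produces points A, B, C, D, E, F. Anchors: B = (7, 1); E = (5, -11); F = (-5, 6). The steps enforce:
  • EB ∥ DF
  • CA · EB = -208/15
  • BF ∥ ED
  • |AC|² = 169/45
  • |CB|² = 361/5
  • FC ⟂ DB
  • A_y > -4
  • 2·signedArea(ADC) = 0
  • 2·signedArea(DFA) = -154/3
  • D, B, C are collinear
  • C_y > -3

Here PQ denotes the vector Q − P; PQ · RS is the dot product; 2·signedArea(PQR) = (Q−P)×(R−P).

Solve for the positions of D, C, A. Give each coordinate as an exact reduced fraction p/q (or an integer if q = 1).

1. D_x = -7  [EB ∥ DF ∩ BF ∥ ED]
2. D_y = -6  [EB ∥ DF ∩ BF ∥ ED]
   → D = (-7, -6)
3. C_x = -3/5  [D, B, C are collinear ∩ FC ⟂ DB]
4. C_y = -14/5  [D, B, C are collinear ∩ FC ⟂ DB]
   → C = (-3/5, -14/5)
5. A_x = -7/3  [2·signedArea(ADC) = 0 ∩ CA · EB = -208/15]
6. A_y = -11/3  [2·signedArea(ADC) = 0 ∩ CA · EB = -208/15]
   → A = (-7/3, -11/3)

A = (-7/3, -11/3)
C = (-3/5, -14/5)
D = (-7, -6)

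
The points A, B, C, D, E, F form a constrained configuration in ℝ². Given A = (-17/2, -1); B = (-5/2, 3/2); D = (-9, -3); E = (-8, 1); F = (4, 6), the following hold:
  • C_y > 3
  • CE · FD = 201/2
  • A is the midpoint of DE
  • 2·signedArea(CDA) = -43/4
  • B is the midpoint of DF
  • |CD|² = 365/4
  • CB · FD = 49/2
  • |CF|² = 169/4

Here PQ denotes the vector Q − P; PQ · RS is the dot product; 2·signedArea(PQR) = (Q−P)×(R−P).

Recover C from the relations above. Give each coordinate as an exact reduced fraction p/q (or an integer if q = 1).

1. C_x = -2  [CE · FD = 201/2 ∩ 2·signedArea(CDA) = -43/4]
2. C_y = 7/2  [CE · FD = 201/2 ∩ 2·signedArea(CDA) = -43/4]
   → C = (-2, 7/2)

C = (-2, 7/2)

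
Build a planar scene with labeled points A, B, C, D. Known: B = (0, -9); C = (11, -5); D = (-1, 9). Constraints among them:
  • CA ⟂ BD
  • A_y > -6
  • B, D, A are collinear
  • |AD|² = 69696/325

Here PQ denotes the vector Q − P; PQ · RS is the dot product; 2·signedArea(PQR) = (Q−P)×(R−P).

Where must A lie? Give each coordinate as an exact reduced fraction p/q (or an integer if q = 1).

1. A_x = -61/325  [B, D, A are collinear ∩ CA ⟂ BD]
2. A_y = -1827/325  [B, D, A are collinear ∩ CA ⟂ BD]
   → A = (-61/325, -1827/325)

A = (-61/325, -1827/325)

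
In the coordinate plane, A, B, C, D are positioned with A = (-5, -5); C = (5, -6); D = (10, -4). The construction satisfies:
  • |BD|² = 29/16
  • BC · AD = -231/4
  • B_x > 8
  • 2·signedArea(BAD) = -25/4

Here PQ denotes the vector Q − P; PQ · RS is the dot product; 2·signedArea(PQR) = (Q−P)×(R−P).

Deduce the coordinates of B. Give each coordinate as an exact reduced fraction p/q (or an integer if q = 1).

1. B_x = 35/4  [2·signedArea(BAD) = -25/4 ∩ BC · AD = -231/4]
2. B_y = -9/2  [2·signedArea(BAD) = -25/4 ∩ BC · AD = -231/4]
   → B = (35/4, -9/2)

B = (35/4, -9/2)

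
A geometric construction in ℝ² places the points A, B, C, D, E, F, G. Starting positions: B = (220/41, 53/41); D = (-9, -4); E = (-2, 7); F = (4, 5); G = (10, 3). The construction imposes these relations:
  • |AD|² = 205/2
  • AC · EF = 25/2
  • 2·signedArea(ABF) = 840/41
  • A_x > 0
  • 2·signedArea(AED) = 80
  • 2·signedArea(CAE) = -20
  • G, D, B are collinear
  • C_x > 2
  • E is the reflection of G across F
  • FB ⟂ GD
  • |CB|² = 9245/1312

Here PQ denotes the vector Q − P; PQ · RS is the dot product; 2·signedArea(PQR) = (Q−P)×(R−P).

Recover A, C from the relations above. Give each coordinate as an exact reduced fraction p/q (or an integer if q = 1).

A = (1/2, -1/2)
C = (23/8, 3/8)

1. A_x = 1/2  [2·signedArea(AED) = 80 ∩ 2·signedArea(ABF) = 840/41]
2. A_y = -1/2  [2·signedArea(AED) = 80 ∩ 2·signedArea(ABF) = 840/41]
   → A = (1/2, -1/2)
3. C_x = 23/8  [2·signedArea(CAE) = -20 ∩ AC · EF = 25/2]
4. C_y = 3/8  [2·signedArea(CAE) = -20 ∩ AC · EF = 25/2]
   → C = (23/8, 3/8)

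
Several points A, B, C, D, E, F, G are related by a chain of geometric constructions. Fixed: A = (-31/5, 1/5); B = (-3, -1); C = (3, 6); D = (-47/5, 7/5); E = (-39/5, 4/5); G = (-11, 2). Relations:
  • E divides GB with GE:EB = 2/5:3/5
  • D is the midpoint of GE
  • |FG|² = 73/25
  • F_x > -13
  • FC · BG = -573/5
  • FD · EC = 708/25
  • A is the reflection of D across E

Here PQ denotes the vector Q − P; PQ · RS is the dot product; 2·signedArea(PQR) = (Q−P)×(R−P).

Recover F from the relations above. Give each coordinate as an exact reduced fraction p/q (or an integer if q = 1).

F = (-63/5, 13/5)

1. F_x = -63/5  [FC · BG = -573/5 ∩ FD · EC = 708/25]
2. F_y = 13/5  [FC · BG = -573/5 ∩ FD · EC = 708/25]
   → F = (-63/5, 13/5)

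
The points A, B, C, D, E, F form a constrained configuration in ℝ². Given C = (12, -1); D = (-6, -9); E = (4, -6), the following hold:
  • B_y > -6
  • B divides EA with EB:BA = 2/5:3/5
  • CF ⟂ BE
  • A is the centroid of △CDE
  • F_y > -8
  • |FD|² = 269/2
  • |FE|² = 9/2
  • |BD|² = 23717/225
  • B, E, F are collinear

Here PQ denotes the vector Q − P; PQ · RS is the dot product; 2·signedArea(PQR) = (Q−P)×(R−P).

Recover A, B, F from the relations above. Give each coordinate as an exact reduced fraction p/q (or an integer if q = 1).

A = (10/3, -16/3)
B = (56/15, -86/15)
F = (11/2, -15/2)

1. A_x = 10/3  [A is the centroid of △CDE]
2. A_y = -16/3  [A is the centroid of △CDE]
   → A = (10/3, -16/3)
3. B_x = 56/15  [B divides EA with EB:BA = 2/5:3/5]
4. B_y = -86/15  [B divides EA with EB:BA = 2/5:3/5]
   → B = (56/15, -86/15)
5. F_x = 11/2  [B, E, F are collinear ∩ CF ⟂ BE]
6. F_y = -15/2  [B, E, F are collinear ∩ CF ⟂ BE]
   → F = (11/2, -15/2)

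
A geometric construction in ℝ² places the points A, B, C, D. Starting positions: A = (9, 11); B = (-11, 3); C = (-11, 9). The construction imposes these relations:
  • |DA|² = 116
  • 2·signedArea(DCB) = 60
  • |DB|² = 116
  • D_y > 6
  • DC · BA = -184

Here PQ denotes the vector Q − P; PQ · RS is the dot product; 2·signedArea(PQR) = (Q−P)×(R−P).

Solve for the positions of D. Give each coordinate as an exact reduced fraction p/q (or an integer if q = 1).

D = (-1, 7)

1. D_x = -1  [2·signedArea(DCB) = 60 ∩ DC · BA = -184]
2. D_y = 7  [2·signedArea(DCB) = 60 ∩ DC · BA = -184]
   → D = (-1, 7)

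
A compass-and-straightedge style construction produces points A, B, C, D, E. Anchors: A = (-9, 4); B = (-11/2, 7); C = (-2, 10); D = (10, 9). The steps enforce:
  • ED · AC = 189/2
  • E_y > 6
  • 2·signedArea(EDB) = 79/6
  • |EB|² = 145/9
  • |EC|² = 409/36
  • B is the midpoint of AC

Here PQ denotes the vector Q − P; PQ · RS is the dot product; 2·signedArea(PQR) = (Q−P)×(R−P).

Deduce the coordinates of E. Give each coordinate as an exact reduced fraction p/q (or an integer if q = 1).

E = (-3/2, 20/3)

1. E_x = -3/2  [ED · AC = 189/2 ∩ 2·signedArea(EDB) = 79/6]
2. E_y = 20/3  [ED · AC = 189/2 ∩ 2·signedArea(EDB) = 79/6]
   → E = (-3/2, 20/3)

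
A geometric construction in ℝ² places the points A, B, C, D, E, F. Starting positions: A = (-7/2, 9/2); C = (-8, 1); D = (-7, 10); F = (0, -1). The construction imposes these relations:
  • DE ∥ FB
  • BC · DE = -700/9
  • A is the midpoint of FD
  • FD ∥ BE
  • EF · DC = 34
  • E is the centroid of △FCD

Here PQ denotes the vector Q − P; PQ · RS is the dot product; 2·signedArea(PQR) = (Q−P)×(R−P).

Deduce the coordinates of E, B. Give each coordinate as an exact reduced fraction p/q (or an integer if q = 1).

B = (2, -23/3)
E = (-5, 10/3)

1. E_x = -5  [E is the centroid of △FCD]
2. E_y = 10/3  [E is the centroid of △FCD]
   → E = (-5, 10/3)
3. B_x = 2  [FD ∥ BE ∩ DE ∥ FB]
4. B_y = -23/3  [FD ∥ BE ∩ DE ∥ FB]
   → B = (2, -23/3)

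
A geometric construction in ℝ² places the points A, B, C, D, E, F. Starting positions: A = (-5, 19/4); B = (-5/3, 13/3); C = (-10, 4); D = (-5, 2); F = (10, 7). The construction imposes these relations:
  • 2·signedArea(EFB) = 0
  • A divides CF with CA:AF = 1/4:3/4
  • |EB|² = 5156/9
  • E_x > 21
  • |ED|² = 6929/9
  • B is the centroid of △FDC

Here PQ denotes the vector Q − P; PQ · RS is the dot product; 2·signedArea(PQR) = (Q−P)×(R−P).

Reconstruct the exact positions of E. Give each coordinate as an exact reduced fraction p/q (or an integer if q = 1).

E = (65/3, 29/3)

1. E_x = 65/3  [line 8/3·x + -35/3·y + 55 = 0 ∩ |EB|² = 5156/9]
2. E_y = 29/3  [line 8/3·x + -35/3·y + 55 = 0 ∩ |EB|² = 5156/9]
   → E = (65/3, 29/3)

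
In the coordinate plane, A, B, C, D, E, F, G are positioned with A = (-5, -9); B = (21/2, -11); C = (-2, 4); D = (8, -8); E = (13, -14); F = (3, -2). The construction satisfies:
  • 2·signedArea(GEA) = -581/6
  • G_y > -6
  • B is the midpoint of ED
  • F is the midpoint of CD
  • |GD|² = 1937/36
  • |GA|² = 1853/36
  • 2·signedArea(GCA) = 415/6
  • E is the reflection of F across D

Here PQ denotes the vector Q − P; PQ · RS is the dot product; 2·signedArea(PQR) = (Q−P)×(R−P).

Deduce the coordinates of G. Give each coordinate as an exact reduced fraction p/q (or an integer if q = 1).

1. G_x = 7/6  [2·signedArea(GEA) = -581/6 ∩ 2·signedArea(GCA) = 415/6]
2. G_y = -16/3  [2·signedArea(GEA) = -581/6 ∩ 2·signedArea(GCA) = 415/6]
   → G = (7/6, -16/3)

G = (7/6, -16/3)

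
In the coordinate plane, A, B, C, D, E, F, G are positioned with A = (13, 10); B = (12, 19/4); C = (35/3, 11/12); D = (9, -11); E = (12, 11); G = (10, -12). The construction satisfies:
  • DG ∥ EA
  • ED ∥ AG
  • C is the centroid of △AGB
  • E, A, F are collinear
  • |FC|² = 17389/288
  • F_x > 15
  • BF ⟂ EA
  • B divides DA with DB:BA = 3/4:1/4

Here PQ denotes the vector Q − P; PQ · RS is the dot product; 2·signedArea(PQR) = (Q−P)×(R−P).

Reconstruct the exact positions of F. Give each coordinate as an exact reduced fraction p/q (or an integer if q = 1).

1. F_x = 121/8  [E, A, F are collinear ∩ BF ⟂ EA]
2. F_y = 63/8  [E, A, F are collinear ∩ BF ⟂ EA]
   → F = (121/8, 63/8)

F = (121/8, 63/8)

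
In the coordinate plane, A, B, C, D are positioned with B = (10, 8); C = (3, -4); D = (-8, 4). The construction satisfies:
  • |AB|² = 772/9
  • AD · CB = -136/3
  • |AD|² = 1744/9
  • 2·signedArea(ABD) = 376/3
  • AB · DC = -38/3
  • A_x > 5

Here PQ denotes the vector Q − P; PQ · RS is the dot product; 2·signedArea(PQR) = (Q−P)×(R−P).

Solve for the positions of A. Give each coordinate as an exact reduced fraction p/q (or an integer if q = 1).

1. A_x = 16/3  [AD · CB = -136/3 ∩ 2·signedArea(ABD) = 376/3]
2. A_y = 0  [AD · CB = -136/3 ∩ 2·signedArea(ABD) = 376/3]
   → A = (16/3, 0)

A = (16/3, 0)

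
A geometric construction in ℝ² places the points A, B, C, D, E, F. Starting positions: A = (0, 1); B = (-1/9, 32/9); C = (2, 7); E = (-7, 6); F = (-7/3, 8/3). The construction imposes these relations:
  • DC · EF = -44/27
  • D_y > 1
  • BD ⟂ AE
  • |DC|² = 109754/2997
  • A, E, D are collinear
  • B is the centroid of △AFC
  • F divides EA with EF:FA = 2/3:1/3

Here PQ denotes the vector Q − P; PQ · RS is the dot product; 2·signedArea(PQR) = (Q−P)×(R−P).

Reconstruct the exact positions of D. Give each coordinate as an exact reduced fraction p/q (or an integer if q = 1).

1. D_x = -427/333  [A, E, D are collinear ∩ BD ⟂ AE]
2. D_y = 638/333  [A, E, D are collinear ∩ BD ⟂ AE]
   → D = (-427/333, 638/333)

D = (-427/333, 638/333)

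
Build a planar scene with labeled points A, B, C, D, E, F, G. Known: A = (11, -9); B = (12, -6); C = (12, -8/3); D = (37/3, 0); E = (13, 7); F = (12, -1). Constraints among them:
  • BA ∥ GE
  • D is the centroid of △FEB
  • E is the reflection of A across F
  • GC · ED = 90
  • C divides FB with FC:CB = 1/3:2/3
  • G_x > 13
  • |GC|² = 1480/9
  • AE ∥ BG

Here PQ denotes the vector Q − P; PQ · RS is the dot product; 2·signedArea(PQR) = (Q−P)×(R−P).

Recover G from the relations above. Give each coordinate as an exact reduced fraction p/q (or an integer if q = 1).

1. G_x = 14  [BA ∥ GE ∩ AE ∥ BG]
2. G_y = 10  [BA ∥ GE ∩ AE ∥ BG]
   → G = (14, 10)

G = (14, 10)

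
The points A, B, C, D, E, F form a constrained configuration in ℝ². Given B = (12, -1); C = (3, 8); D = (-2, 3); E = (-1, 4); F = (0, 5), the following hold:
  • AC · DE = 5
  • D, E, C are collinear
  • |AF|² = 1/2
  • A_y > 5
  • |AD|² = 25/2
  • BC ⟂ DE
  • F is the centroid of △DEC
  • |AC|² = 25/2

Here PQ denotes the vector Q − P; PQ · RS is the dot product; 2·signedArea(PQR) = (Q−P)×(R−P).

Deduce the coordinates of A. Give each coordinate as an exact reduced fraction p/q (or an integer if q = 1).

A = (1/2, 11/2)

1. A_x = 1/2  [line -1·x + -1·y + 6 = 0 ∩ |AD|² = 25/2]
2. A_y = 11/2  [line -1·x + -1·y + 6 = 0 ∩ |AD|² = 25/2]
   → A = (1/2, 11/2)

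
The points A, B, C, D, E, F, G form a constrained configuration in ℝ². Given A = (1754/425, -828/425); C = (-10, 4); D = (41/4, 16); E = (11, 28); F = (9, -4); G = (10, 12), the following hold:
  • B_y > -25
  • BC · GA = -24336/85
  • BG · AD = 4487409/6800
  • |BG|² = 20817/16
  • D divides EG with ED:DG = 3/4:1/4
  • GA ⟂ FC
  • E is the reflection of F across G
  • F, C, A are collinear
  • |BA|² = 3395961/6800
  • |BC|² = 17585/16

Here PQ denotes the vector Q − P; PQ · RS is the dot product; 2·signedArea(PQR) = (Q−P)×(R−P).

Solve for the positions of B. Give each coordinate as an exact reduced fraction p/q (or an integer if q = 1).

B = (31/4, -24)

1. B_x = 31/4  [BC · GA = -24336/85 ∩ BG · AD = 4487409/6800]
2. B_y = -24  [BC · GA = -24336/85 ∩ BG · AD = 4487409/6800]
   → B = (31/4, -24)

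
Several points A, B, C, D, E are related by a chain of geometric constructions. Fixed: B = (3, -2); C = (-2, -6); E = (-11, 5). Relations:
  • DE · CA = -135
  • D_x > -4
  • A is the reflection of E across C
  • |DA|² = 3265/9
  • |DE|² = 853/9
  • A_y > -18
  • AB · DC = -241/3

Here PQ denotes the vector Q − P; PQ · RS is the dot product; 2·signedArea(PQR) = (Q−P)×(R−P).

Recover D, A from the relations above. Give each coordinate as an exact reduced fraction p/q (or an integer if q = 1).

1. A_x = 7  [A is the reflection of E across C]
2. A_y = -17  [A is the reflection of E across C]
   → A = (7, -17)
3. D_x = -10/3  [DE · CA = -135 ∩ AB · DC = -241/3]
4. D_y = -1  [DE · CA = -135 ∩ AB · DC = -241/3]
   → D = (-10/3, -1)

A = (7, -17)
D = (-10/3, -1)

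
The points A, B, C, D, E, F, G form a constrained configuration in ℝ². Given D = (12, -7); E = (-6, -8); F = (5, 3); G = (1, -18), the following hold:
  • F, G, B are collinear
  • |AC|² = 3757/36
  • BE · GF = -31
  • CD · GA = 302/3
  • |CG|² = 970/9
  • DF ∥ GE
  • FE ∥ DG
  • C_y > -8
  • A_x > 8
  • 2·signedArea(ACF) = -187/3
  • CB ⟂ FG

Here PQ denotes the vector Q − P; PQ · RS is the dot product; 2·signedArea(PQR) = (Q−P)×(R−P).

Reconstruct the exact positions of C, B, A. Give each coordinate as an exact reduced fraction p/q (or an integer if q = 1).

A = (17/2, -2)
B = (1309/457, -3753/457)
C = (0, -23/3)

1. B_x = 1309/457  [F, G, B are collinear ∩ BE · GF = -31]
2. B_y = -3753/457  [F, G, B are collinear ∩ BE · GF = -31]
   → B = (1309/457, -3753/457)
3. C_x = 0  [line 4·x + 21·y + 161 = 0 ∩ |CG|² = 970/9]
4. C_y = -23/3  [line 4·x + 21·y + 161 = 0 ∩ |CG|² = 970/9]
   → C = (0, -23/3)
5. A_x = 17/2  [CD · GA = 302/3 ∩ 2·signedArea(ACF) = -187/3]
6. A_y = -2  [CD · GA = 302/3 ∩ 2·signedArea(ACF) = -187/3]
   → A = (17/2, -2)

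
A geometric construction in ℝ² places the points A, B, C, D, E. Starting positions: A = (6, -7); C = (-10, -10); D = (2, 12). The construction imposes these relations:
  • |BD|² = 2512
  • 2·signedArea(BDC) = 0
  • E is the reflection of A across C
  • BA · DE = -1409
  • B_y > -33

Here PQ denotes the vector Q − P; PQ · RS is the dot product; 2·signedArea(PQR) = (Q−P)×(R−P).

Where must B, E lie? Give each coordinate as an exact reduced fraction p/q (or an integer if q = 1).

B = (-22, -32)
E = (-26, -13)

1. E_x = -26  [E is the reflection of A across C]
2. E_y = -13  [E is the reflection of A across C]
   → E = (-26, -13)
3. B_x = -22  [2·signedArea(BDC) = 0 ∩ BA · DE = -1409]
4. B_y = -32  [2·signedArea(BDC) = 0 ∩ BA · DE = -1409]
   → B = (-22, -32)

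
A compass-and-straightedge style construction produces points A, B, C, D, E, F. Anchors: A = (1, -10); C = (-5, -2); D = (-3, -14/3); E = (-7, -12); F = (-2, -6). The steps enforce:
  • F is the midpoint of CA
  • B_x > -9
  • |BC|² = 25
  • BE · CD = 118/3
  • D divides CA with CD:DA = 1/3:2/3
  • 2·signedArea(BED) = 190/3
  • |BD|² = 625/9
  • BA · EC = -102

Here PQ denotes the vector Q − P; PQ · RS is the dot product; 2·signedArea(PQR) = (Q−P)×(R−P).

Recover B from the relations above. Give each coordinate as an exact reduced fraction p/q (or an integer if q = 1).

B = (-8, 2)

1. B_x = -8  [BE · CD = 118/3 ∩ BA · EC = -102]
2. B_y = 2  [BE · CD = 118/3 ∩ BA · EC = -102]
   → B = (-8, 2)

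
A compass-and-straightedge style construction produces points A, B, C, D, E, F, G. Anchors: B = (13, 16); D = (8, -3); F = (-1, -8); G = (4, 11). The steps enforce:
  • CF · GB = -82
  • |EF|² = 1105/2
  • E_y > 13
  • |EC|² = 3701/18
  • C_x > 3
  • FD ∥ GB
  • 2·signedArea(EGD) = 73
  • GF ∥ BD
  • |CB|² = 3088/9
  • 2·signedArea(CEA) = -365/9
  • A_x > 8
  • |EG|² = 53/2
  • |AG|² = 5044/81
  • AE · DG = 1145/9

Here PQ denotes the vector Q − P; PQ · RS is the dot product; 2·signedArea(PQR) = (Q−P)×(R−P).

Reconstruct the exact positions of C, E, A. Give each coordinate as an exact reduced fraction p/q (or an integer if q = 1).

1. C_x = 11/3  [line -9·x + -5·y + 33 = 0 ∩ |CB|² = 3088/9]
2. C_y = 0  [line -9·x + -5·y + 33 = 0 ∩ |CB|² = 3088/9]
   → C = (11/3, 0)
3. E_x = 17/2  [line 14·x + 4·y + -173 = 0 ∩ |EC|² = 3701/18]
4. E_y = 27/2  [line 14·x + 4·y + -173 = 0 ∩ |EC|² = 3701/18]
   → E = (17/2, 27/2)
5. A_x = 74/9  [AE · DG = 1145/9 ∩ 2·signedArea(CEA) = -365/9]
6. A_y = 13/3  [AE · DG = 1145/9 ∩ 2·signedArea(CEA) = -365/9]
   → A = (74/9, 13/3)

A = (74/9, 13/3)
C = (11/3, 0)
E = (17/2, 27/2)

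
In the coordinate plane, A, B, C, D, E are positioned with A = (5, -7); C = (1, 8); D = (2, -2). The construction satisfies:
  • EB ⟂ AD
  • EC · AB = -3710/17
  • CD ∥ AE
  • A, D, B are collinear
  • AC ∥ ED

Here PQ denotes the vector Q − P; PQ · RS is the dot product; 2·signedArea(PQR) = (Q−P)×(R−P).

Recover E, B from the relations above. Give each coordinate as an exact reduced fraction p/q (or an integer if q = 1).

B = (329/34, -503/34)
E = (6, -17)

1. E_x = 6  [AC ∥ ED ∩ CD ∥ AE]
2. E_y = -17  [AC ∥ ED ∩ CD ∥ AE]
   → E = (6, -17)
3. B_x = 329/34  [A, D, B are collinear ∩ EB ⟂ AD]
4. B_y = -503/34  [A, D, B are collinear ∩ EB ⟂ AD]
   → B = (329/34, -503/34)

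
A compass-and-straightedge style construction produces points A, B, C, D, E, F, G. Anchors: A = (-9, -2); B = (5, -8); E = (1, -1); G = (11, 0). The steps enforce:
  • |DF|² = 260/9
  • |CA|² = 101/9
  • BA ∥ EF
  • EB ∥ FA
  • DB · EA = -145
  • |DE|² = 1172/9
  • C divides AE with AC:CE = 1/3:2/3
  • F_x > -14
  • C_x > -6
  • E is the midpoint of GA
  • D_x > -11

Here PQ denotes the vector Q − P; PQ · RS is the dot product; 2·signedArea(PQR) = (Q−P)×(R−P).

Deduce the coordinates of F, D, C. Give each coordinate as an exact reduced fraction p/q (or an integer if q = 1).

C = (-17/3, -5/3)
D = (-31/3, 1/3)
F = (-13, 5)

1. F_x = -13  [EB ∥ FA ∩ BA ∥ EF]
2. F_y = 5  [EB ∥ FA ∩ BA ∥ EF]
   → F = (-13, 5)
3. D_x = -31/3  [line 10·x + 1·y + 103 = 0 ∩ |DF|² = 260/9]
4. D_y = 1/3  [line 10·x + 1·y + 103 = 0 ∩ |DF|² = 260/9]
   → D = (-31/3, 1/3)
5. C_x = -17/3  [C divides AE with AC:CE = 1/3:2/3]
6. C_y = -5/3  [C divides AE with AC:CE = 1/3:2/3]
   → C = (-17/3, -5/3)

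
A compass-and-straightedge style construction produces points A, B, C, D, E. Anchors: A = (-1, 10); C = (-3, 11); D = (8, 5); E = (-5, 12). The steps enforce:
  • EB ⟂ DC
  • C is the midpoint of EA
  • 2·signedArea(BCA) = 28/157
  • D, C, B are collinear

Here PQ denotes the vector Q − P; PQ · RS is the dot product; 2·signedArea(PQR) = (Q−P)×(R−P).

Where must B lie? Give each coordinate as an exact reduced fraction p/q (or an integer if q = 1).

B = (-779/157, 1895/157)

1. B_x = -779/157  [D, C, B are collinear ∩ EB ⟂ DC]
2. B_y = 1895/157  [D, C, B are collinear ∩ EB ⟂ DC]
   → B = (-779/157, 1895/157)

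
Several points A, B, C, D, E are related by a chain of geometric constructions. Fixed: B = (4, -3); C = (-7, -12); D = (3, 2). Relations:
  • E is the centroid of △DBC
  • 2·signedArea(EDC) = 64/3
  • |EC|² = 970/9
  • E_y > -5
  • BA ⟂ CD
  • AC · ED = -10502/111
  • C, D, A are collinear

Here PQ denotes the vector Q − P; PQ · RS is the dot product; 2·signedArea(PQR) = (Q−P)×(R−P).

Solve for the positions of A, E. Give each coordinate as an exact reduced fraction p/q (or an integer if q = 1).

1. A_x = 36/37  [C, D, A are collinear ∩ BA ⟂ CD]
2. A_y = -31/37  [C, D, A are collinear ∩ BA ⟂ CD]
   → A = (36/37, -31/37)
3. E_x = 0  [E is the centroid of △DBC]
4. E_y = -13/3  [E is the centroid of △DBC]
   → E = (0, -13/3)

A = (36/37, -31/37)
E = (0, -13/3)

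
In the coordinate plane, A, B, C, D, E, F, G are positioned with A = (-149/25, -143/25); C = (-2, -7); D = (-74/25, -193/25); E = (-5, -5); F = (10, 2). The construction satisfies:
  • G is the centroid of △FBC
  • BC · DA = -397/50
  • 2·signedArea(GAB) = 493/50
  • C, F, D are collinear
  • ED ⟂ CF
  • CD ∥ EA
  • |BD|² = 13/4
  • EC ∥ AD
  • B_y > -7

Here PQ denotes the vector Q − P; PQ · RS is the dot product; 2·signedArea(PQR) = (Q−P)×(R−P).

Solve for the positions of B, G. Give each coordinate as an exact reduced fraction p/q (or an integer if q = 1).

B = (-223/50, -168/25)
G = (59/50, -293/75)

1. B_x = -223/50  [line 3·x + -2·y + -3/50 = 0 ∩ |BD|² = 13/4]
2. B_y = -168/25  [line 3·x + -2·y + -3/50 = 0 ∩ |BD|² = 13/4]
   → B = (-223/50, -168/25)
3. G_x = 59/50  [G is the centroid of △FBC]
4. G_y = -293/75  [G is the centroid of △FBC]
   → G = (59/50, -293/75)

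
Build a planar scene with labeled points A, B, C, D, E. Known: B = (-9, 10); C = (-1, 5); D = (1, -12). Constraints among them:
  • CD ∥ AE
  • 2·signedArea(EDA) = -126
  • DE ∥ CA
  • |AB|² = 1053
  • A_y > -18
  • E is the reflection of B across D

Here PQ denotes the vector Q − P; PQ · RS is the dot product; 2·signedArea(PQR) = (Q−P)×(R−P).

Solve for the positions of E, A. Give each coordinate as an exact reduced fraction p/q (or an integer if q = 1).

A = (9, -17)
E = (11, -34)

1. E_x = 11  [E is the reflection of B across D]
2. E_y = -34  [E is the reflection of B across D]
   → E = (11, -34)
3. A_x = 9  [CD ∥ AE ∩ DE ∥ CA]
4. A_y = -17  [CD ∥ AE ∩ DE ∥ CA]
   → A = (9, -17)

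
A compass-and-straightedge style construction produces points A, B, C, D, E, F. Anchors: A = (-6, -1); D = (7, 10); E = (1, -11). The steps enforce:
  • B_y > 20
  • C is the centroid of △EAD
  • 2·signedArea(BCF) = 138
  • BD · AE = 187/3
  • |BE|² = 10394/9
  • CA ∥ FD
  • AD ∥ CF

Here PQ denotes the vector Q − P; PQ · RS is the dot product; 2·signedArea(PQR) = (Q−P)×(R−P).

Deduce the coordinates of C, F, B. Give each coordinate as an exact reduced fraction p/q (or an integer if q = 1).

1. C_x = 2/3  [C is the centroid of △EAD]
2. C_y = -2/3  [C is the centroid of △EAD]
   → C = (2/3, -2/3)
3. F_x = 41/3  [CA ∥ FD ∩ AD ∥ CF]
4. F_y = 31/3  [CA ∥ FD ∩ AD ∥ CF]
   → F = (41/3, 31/3)
5. B_x = 40/3  [2·signedArea(BCF) = 138 ∩ BD · AE = 187/3]
6. B_y = 62/3  [2·signedArea(BCF) = 138 ∩ BD · AE = 187/3]
   → B = (40/3, 62/3)

B = (40/3, 62/3)
C = (2/3, -2/3)
F = (41/3, 31/3)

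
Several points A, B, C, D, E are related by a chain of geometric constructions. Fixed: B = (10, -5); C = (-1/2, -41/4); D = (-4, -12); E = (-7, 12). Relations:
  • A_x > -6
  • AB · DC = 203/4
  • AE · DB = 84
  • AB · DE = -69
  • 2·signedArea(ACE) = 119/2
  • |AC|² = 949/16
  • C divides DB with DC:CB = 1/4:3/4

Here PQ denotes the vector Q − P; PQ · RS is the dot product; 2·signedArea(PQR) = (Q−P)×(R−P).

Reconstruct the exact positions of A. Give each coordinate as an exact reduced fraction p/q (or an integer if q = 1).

1. A_x = -5  [AB · DE = -69 ∩ 2·signedArea(ACE) = 119/2]
2. A_y = -4  [AB · DE = -69 ∩ 2·signedArea(ACE) = 119/2]
   → A = (-5, -4)

A = (-5, -4)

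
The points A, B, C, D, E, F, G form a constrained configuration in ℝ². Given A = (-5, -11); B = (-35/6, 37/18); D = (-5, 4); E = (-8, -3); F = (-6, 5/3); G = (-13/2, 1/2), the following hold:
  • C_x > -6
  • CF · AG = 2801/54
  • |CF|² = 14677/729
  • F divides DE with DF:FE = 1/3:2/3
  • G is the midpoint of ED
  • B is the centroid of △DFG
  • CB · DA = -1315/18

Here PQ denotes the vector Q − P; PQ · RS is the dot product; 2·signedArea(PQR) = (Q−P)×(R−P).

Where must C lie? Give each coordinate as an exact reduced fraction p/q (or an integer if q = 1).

1. C_x = -52/9  [CF · AG = 2801/54 ∩ CB · DA = -1315/18]
2. C_y = -76/27  [CF · AG = 2801/54 ∩ CB · DA = -1315/18]
   → C = (-52/9, -76/27)

C = (-52/9, -76/27)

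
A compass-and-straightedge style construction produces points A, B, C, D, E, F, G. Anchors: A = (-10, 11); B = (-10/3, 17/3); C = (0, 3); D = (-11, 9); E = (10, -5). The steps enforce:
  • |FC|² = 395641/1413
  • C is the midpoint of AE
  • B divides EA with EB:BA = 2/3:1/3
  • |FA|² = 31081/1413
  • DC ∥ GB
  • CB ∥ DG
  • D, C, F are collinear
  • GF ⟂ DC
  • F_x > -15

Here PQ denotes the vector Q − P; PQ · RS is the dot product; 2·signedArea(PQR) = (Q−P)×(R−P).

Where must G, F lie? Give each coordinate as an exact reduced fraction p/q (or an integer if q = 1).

F = (-6919/471, 1729/157)
G = (-43/3, 35/3)

1. G_x = -43/3  [DC ∥ GB ∩ CB ∥ DG]
2. G_y = 35/3  [DC ∥ GB ∩ CB ∥ DG]
   → G = (-43/3, 35/3)
3. F_x = -6919/471  [D, C, F are collinear ∩ GF ⟂ DC]
4. F_y = 1729/157  [D, C, F are collinear ∩ GF ⟂ DC]
   → F = (-6919/471, 1729/157)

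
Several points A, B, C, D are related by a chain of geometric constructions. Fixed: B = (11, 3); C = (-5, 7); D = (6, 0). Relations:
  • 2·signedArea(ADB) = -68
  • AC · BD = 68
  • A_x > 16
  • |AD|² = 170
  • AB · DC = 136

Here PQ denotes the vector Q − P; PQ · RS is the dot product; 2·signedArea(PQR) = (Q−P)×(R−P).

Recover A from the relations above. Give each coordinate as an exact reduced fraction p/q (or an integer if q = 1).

A = (17, -7)

1. A_x = 17  [AC · BD = 68 ∩ 2·signedArea(ADB) = -68]
2. A_y = -7  [AC · BD = 68 ∩ 2·signedArea(ADB) = -68]
   → A = (17, -7)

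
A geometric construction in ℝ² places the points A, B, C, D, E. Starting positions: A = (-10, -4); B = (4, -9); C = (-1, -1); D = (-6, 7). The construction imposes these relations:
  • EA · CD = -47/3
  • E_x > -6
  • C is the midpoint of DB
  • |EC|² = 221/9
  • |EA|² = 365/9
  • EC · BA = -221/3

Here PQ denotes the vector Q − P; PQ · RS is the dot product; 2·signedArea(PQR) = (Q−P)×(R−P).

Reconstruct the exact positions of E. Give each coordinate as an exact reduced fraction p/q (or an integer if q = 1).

E = (-17/3, 2/3)

1. E_x = -17/3  [EC · BA = -221/3 ∩ EA · CD = -47/3]
2. E_y = 2/3  [EC · BA = -221/3 ∩ EA · CD = -47/3]
   → E = (-17/3, 2/3)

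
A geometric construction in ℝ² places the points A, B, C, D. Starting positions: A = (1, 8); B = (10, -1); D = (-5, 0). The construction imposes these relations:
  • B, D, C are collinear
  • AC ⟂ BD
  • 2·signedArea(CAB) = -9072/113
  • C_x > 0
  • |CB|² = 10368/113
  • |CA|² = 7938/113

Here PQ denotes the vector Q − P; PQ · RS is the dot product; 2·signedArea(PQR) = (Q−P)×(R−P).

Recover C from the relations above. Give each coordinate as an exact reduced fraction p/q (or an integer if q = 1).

C = (50/113, -41/113)

1. C_x = 50/113  [B, D, C are collinear ∩ AC ⟂ BD]
2. C_y = -41/113  [B, D, C are collinear ∩ AC ⟂ BD]
   → C = (50/113, -41/113)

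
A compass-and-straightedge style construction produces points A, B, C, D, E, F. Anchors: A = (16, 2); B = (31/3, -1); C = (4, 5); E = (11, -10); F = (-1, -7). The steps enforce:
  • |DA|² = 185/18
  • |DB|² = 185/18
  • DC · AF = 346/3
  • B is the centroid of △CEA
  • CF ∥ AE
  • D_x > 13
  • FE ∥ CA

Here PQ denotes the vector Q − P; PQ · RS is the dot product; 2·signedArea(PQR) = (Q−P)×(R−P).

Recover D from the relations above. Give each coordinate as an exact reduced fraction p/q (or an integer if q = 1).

1. D_x = 79/6  [line 17·x + 9·y + -685/3 = 0 ∩ |DA|² = 185/18]
2. D_y = 1/2  [line 17·x + 9·y + -685/3 = 0 ∩ |DA|² = 185/18]
   → D = (79/6, 1/2)

D = (79/6, 1/2)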